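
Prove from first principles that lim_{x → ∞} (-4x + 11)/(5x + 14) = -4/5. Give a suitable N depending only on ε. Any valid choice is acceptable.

N = (111/25)/ε

Suppose ε > 0. We seek N > 0 such that x > N implies |(-4x + 11)/(5x + 14) + 4/5| < ε.
(-4x + 11)/(5x + 14) + 4/5 = (5(-4x + 11) − (-4)(5x + 14)) / (5(5x + 14)) = 111/(5(5x + 14)).
For x > 0 we have 5x + 14 > 5x, so |(-4x + 11)/(5x + 14) + 4/5| = 111/(5(5x + 14)) < 111/(5·5x) = (111/25)/x.
Thus |(-4x + 11)/(5x + 14) + 4/5| < ε whenever x > (111/25)/ε.
Take N = (111/25)/ε. If x > N then |(-4x + 11)/(5x + 14) + 4/5| < (111/25)/x < ε.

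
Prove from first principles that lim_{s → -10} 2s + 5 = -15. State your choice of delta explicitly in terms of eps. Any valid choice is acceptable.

Suppose eps > 0. We need delta > 0 so that 0 < |s + 10| < delta implies |(2s + 5) + 15| < eps.
|(2s + 5) + 15| = |2s + 20| = 2|s + 10|.
So 2|s + 10| < eps exactly when |s + 10| < eps/2.
Choosing delta = eps/2 gives |(2s + 5) + 15| = 2|s + 10| < eps whenever |s + 10| < delta.

delta = eps/2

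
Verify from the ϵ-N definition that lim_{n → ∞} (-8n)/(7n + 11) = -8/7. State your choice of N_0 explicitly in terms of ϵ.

Fix ϵ > 0. For n ≥ 1, |(-8n)/(7n + 11) + 8/7| = |88|/(7(7n + 11)) = 88/(7(7n + 11)).
Since 7n + 11 ≥ 7n for n ≥ 1, this is ≤ 88/(7·7n) = (88/49)/n.
So |(-8n)/(7n + 11) + 8/7| < ϵ whenever n > (88/49)/ϵ.
Take N_0 = (88/49)/ϵ. If n > N_0 then |(-8n)/(7n + 11) + 8/7| ≤ (88/49)/n < ϵ.

N_0 = (88/49)/ϵ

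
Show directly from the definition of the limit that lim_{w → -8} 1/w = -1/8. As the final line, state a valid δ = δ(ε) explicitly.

δ = min(4, 32ε)

Suppose ε > 0. We seek δ > 0 such that 0 < |w + 8| < δ implies |1/w + 1/8| < ε.
|1/w + 1/8| = |-8 − w|/(8·|w|) = |w + 8|/(8|w|).
Require δ ≤ 4 so that |w| > 8 − 4 = 4, hence 8|w| > 32.
Then |1/w + 1/8| < |w + 8|/32, which is < ε when |w + 8| < 32ε.
Take δ = min(4, 32ε). Then 0 < |w + 8| < δ gives both |w + 8| < 4 and |w + 8| < 32ε, so |1/w + 1/8| < ε.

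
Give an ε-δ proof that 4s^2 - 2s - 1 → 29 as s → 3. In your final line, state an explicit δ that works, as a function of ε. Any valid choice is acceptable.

Let ε > 0. We want δ > 0 such that 0 < |s − 3| < δ implies |(4s^2 - 2s - 1) − 29| < ε.
(4s^2 - 2s - 1) − 29 = 4s^2 - 2s - 30 = (s − 3)(4s + 10).
So |(4s^2 - 2s - 1) − 29| = |s − 3|·|4s + 10|.
Assume first that |s − 3| < 1, so |s| < 4. Then |4s + 10| ≤ 4·4 + 10 = 26.
Hence |(4s^2 - 2s - 1) − 29| ≤ 26|s − 3| < ε provided |s − 3| < ε/26.
Take δ = min(1, ε/26). Then 0 < |s − 3| < δ gives both |s − 3| < 1 and |s − 3| < ε/26, so |(4s^2 - 2s - 1) − 29| < ε.

δ = min(1, ε/26)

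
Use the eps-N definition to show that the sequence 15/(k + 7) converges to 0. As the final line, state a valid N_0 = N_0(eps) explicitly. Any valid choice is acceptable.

N_0 = 15/eps

Let eps > 0. For k ≥ 1, |15/(k + 7) − 0| = 15/(k + 7) ≤ 15/k.
We need 15/k < eps, i.e. k > 15/eps.
Take N_0 = 15/eps. If k > N_0 then |15/(k + 7)| ≤ 15/k < eps.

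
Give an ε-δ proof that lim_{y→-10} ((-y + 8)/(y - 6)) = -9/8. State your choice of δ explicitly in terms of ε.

Fix ε > 0. We want δ > 0 with 0 < |y + 10| < δ ⇒ |(-y + 8)/(y - 6) + 9/8| < ε.
Combining over a common denominator, (-y + 8)/(y - 6) + 9/8 = [(-y + 8)·(-16) − 18·(y - 6)] / [(-16)·(y - 6)] = -2(y + 10) / ((-16)(y - 6)).
So |(-y + 8)/(y - 6) + 9/8| = 2|y + 10| / (16·|y − 6|).
Require δ ≤ 8, so |y − 6| ≥ |-16| − |y + 10| > 16 − 8 = 8.
Hence |(-y + 8)/(y - 6) + 9/8| < 2|y + 10|/(16·8) = (1/64)|y + 10|, which is < ε once |y + 10| < 64ε.
Take δ = min(8, 64ε). Then 0 < |y + 10| < δ forces both bounds, so |(-y + 8)/(y - 6) + 9/8| < ε.

δ = min(8, 64ε)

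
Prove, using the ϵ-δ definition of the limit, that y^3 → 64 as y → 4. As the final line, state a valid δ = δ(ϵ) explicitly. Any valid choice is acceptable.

Let ϵ > 0. We seek δ > 0 with 0 < |y − 4| < δ ⇒ |y^3 − 64| < ϵ.
Factor: y^3 − 64 = (y − 4)(y^2 + 4y + 16), so |y^3 − 64| = |y − 4|·|y^2 + 4y + 16|.
Impose δ ≤ 1 so that |y| < 5; then |y^2 + 4y + 16| ≤ 61.
Hence |y^3 − 64| ≤ 61|y − 4|, which is < ϵ once |y − 4| < ϵ/61.
Take δ = min(1, ϵ/61). If 0 < |y − 4| < δ then both bounds hold and |y^3 − 64| ≤ 61|y − 4| < 61·(ϵ/61) = ϵ.

δ = min(1, ϵ/61)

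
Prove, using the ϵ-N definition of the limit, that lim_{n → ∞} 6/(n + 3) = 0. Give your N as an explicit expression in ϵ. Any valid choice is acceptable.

N = 6/ϵ

Fix ϵ > 0. For n ≥ 1, |6/(n + 3) − 0| = 6/(n + 3) ≤ 6/n.
We need 6/n < ϵ, i.e. n > 6/ϵ.
Take N = 6/ϵ. If n > N then |6/(n + 3)| ≤ 6/n < ϵ.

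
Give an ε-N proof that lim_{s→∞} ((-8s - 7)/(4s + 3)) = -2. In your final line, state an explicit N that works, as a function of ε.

N = (1/4)/ε

Fix ε > 0. We seek N > 0 such that s > N implies |(-8s - 7)/(4s + 3) + 2| < ε.
(-8s - 7)/(4s + 3) + 2 = (4(-8s - 7) − (-8)(4s + 3)) / (4(4s + 3)) = -4/(4(4s + 3)).
For s > 0 we have 4s + 3 > 4s, so |(-8s - 7)/(4s + 3) + 2| = 4/(4(4s + 3)) < 4/(4·4s) = (1/4)/s.
Thus |(-8s - 7)/(4s + 3) + 2| < ε whenever s > (1/4)/ε.
Take N = (1/4)/ε. If s > N then |(-8s - 7)/(4s + 3) + 2| < (1/4)/s < ε.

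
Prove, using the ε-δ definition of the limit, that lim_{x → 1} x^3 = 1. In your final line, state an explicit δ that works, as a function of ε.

δ = min(1, ε/7)

Suppose ε > 0. We seek δ > 0 with 0 < |x − 1| < δ ⇒ |x^3 − 1| < ε.
Factor: x^3 − 1 = (x − 1)(x^2 + x + 1), so |x^3 − 1| = |x − 1|·|x^2 + x + 1|.
Restrict δ ≤ 1. Then |x − 1| < 1 gives |x| < 2, so by the triangle inequality |x^2 + x + 1| ≤ 2^2 + 2 + 1 = 7.
Hence |x^3 − 1| ≤ 7|x − 1|, which is < ε once |x − 1| < ε/7.
Take δ = min(1, ε/7). If 0 < |x − 1| < δ then both bounds hold and |x^3 − 1| ≤ 7|x − 1| < 7·(ε/7) = ε.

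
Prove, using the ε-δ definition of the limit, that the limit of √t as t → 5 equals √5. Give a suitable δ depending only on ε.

Let ε > 0. We want δ > 0 such that 0 < |t − 5| < δ implies |√t − √5| < ε.
Multiplying by the conjugate, |√t − √5| = |t − 5|/(√t + √5).
Restrict δ ≤ 5 so that |t − 5| < 5 forces t > 0, and then √t + √5 > √5.
Hence |√t − √5| < |t − 5|/√5, which is < ε once |t − 5| < √5·ε.
Take δ = min(5, √5·ε). If 0 < |t − 5| < δ then t > 0 and |√t − √5| < |t − 5|/√5 < ε.

δ = min(5, √5·ε)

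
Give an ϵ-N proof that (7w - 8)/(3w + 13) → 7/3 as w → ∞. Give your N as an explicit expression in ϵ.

Let ϵ > 0. We seek N > 0 such that w > N implies |(7w - 8)/(3w + 13) − (7/3)| < ϵ.
(7w - 8)/(3w + 13) − (7/3) = (3(7w - 8) − 7(3w + 13)) / (3(3w + 13)) = -115/(3(3w + 13)).
For w > 0 we have 3w + 13 > 3w, so |(7w - 8)/(3w + 13) − (7/3)| = 115/(3(3w + 13)) < 115/(3·3w) = (115/9)/w.
Thus |(7w - 8)/(3w + 13) − (7/3)| < ϵ whenever w > (115/9)/ϵ.
Take N = (115/9)/ϵ. If w > N then |(7w - 8)/(3w + 13) − (7/3)| < (115/9)/w < ϵ.

N = (115/9)/ϵ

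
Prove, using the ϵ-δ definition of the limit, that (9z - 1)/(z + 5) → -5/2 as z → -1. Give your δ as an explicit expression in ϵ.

Let ϵ > 0. We want δ > 0 with 0 < |z + 1| < δ ⇒ |(9z - 1)/(z + 5) + 5/2| < ϵ.
Combining over a common denominator, (9z - 1)/(z + 5) + 5/2 = [(9z - 1)·4 − (-10)·(z + 5)] / [4·(z + 5)] = 46(z + 1) / (4(z + 5)).
So |(9z - 1)/(z + 5) + 5/2| = 46|z + 1| / (4·|z + 5|).
Restrict δ ≤ 2. Then |z + 1| < 2 gives |z + 5| = |(z + 1) + 4| ≥ 4 − 2 = 2.
Hence |(9z - 1)/(z + 5) + 5/2| < 46|z + 1|/(4·2) = (23/4)|z + 1|, which is < ϵ once |z + 1| < (4/23)ϵ.
Take δ = min(2, (4/23)ϵ). Then 0 < |z + 1| < δ forces both bounds, so |(9z - 1)/(z + 5) + 5/2| < ϵ.

δ = min(2, (4/23)ϵ)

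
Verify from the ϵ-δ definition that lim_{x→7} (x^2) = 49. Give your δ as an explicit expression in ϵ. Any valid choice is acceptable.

Fix ϵ > 0. We seek δ > 0 with 0 < |x − 7| < δ ⇒ |x^2 − 49| < ϵ.
Factor: x^2 − 49 = (x − 7)(x + 7), so |x^2 − 49| = |x − 7|·|x + 7|.
Restrict δ ≤ 1. Then |x − 7| < 1 gives |x| < 8, so by the triangle inequality |x + 7| ≤ 8 + 7 = 15.
Hence |x^2 − 49| ≤ 15|x − 7|, which is < ϵ once |x − 7| < ϵ/15.
Take δ = min(1, ϵ/15). If 0 < |x − 7| < δ then both bounds hold and |x^2 − 49| ≤ 15|x − 7| < 15·(ϵ/15) = ϵ.

δ = min(1, ϵ/15)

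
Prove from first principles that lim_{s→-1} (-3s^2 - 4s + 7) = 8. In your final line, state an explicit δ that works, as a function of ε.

Suppose ε > 0. We want δ > 0 such that 0 < |s + 1| < δ implies |(-3s^2 - 4s + 7) − 8| < ε.
(-3s^2 - 4s + 7) − 8 = -3s^2 - 4s - 1 = (s + 1)(-3s - 1).
So |(-3s^2 - 4s + 7) − 8| = |s + 1|·|-3s - 1|.
Require δ ≤ 1. Then |s + 1| < 1 gives |s| < 2, and by the triangle inequality |-3s - 1| ≤ 3·2 + 1 = 7.
Hence |(-3s^2 - 4s + 7) − 8| ≤ 7|s + 1| < ε provided |s + 1| < ε/7.
Take δ = min(1, ε/7). Then 0 < |s + 1| < δ gives both |s + 1| < 1 and |s + 1| < ε/7, so |(-3s^2 - 4s + 7) − 8| < ε.

δ = min(1, ε/7)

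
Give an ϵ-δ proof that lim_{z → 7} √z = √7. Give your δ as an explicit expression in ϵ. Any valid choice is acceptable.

δ = min(7, √7·ϵ)

Suppose ϵ > 0. We want δ > 0 such that 0 < |z − 7| < δ implies |√z − √7| < ϵ.
Multiplying by the conjugate, |√z − √7| = |z − 7|/(√z + √7).
Restrict δ ≤ 7 so that |z − 7| < 7 forces z > 0, and then √z + √7 > √7.
Hence |√z − √7| < |z − 7|/√7, which is < ϵ once |z − 7| < √7·ϵ.
Take δ = min(7, √7·ϵ). If 0 < |z − 7| < δ then z > 0 and |√z − √7| < |z − 7|/√7 < ϵ.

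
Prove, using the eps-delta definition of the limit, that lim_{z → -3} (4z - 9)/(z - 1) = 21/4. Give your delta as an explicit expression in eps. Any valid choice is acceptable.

Fix eps > 0. We want delta > 0 with 0 < |z + 3| < delta ⇒ |(4z - 9)/(z - 1) − (21/4)| < eps.
Combining over a common denominator, (4z - 9)/(z - 1) − (21/4) = [(4z - 9)·(-4) − (-21)·(z - 1)] / [(-4)·(z - 1)] = 5(z + 3) / ((-4)(z - 1)).
So |(4z - 9)/(z - 1) − (21/4)| = 5|z + 3| / (4·|z − 1|).
Restrict delta ≤ 2. Then |z + 3| < 2 gives |z − 1| = |(z + 3) + (-4)| ≥ 4 − 2 = 2.
Hence |(4z - 9)/(z - 1) − (21/4)| < 5|z + 3|/(4·2) = (5/8)|z + 3|, which is < eps once |z + 3| < (8/5)eps.
Take delta = min(2, (8/5)eps). Then 0 < |z + 3| < delta forces both bounds, so |(4z - 9)/(z - 1) − (21/4)| < eps.

delta = min(2, (8/5)eps)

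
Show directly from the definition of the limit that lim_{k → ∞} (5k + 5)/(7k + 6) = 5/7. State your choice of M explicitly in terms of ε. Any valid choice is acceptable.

Let ε > 0 be given. For k ≥ 1, |(5k + 5)/(7k + 6) − (5/7)| = |5|/(7(7k + 6)) = 5/(7(7k + 6)).
Since 7k + 6 ≥ 7k for k ≥ 1, this is ≤ 5/(7·7k) = (5/49)/k.
So |(5k + 5)/(7k + 6) − (5/7)| < ε whenever k > (5/49)/ε.
Take M = (5/49)/ε. If k > M then |(5k + 5)/(7k + 6) − (5/7)| ≤ (5/49)/k < ε.

M = (5/49)/ε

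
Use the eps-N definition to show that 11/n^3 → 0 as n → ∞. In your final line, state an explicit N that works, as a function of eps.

Fix eps > 0. For n ≥ 1, |11/n^3 − 0| = 11/n^3.
11/n^3 < eps ⇔ n^3 > 11/eps ⇔ n > (11/eps)^{1/3}.
Take N = (11/eps)^{1/3}. Then n > N implies 11/n^3 < eps.

N = (11/eps)^{1/3}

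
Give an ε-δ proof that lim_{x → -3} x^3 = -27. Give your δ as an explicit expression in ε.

δ = min(1, ε/37)

Let ε > 0. We seek δ > 0 with 0 < |x + 3| < δ ⇒ |x^3 + 27| < ε.
Factor: x^3 + 27 = (x + 3)(x^2 - 3x + 9), so |x^3 + 27| = |x + 3|·|x^2 - 3x + 9|.
Restrict δ ≤ 1. Then |x + 3| < 1 gives |x| < 4, so by the triangle inequality |x^2 - 3x + 9| ≤ 4^2 + 3·4 + 9 = 37.
Hence |x^3 + 27| ≤ 37|x + 3|, which is < ε once |x + 3| < ε/37.
Take δ = min(1, ε/37). If 0 < |x + 3| < δ then both bounds hold and |x^3 + 27| ≤ 37|x + 3| < 37·(ε/37) = ε.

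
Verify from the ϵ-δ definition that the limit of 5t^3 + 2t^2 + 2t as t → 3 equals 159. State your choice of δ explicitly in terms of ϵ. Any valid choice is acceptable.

Suppose ϵ > 0. We want δ > 0 such that 0 < |t − 3| < δ implies |(5t^3 + 2t^2 + 2t) − 159| < ϵ.
(5t^3 + 2t^2 + 2t) − 159 = 5t^3 + 2t^2 + 2t - 159 = (t − 3)(5t^2 + 17t + 53).
So |(5t^3 + 2t^2 + 2t) − 159| = |t − 3|·|5t^2 + 17t + 53|.
Assume first that |t − 3| < 2, so |t| < 5. Then |5t^2 + 17t + 53| ≤ 5·5^2 + 17·5 + 53 = 263.
Hence |(5t^3 + 2t^2 + 2t) − 159| ≤ 263|t − 3| < ϵ provided |t − 3| < ϵ/263.
Choosing δ = min(2, ϵ/263) ensures both conditions, hence |(5t^3 + 2t^2 + 2t) − 159| < ϵ.

δ = min(2, ϵ/263)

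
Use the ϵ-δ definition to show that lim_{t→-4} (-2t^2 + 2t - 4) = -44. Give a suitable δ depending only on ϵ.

δ = min(1, ϵ/20)

Suppose ϵ > 0. We want δ > 0 such that 0 < |t + 4| < δ implies |(-2t^2 + 2t - 4) + 44| < ϵ.
(-2t^2 + 2t - 4) + 44 = -2t^2 + 2t + 40 = (t + 4)(-2t + 10).
So |(-2t^2 + 2t - 4) + 44| = |t + 4|·|-2t + 10|.
Assume first that |t + 4| < 1, so |t| < 5. Then |-2t + 10| ≤ 2·5 + 10 = 20.
Hence |(-2t^2 + 2t - 4) + 44| ≤ 20|t + 4| < ϵ provided |t + 4| < ϵ/20.
Take δ = min(1, ϵ/20). Then 0 < |t + 4| < δ gives both |t + 4| < 1 and |t + 4| < ϵ/20, so |(-2t^2 + 2t - 4) + 44| < ϵ.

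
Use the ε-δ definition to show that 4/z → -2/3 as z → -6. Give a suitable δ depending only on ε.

δ = min(3, (9/2)ε)

Fix ε > 0. We seek δ > 0 such that 0 < |z + 6| < δ implies |4/z + 2/3| < ε.
|4/z + 2/3| = 4·|-6 − z|/(6·|z|) = 4|z + 6|/(6|z|).
Require δ ≤ 3 so that |z| > 6 − 3 = 3, hence 6|z| > 18.
Then |4/z + 2/3| < 4|z + 6|/18, which is < ε when |z + 6| < (9/2)ε.
Take δ = min(3, (9/2)ε). Then 0 < |z + 6| < δ gives both |z + 6| < 3 and |z + 6| < (9/2)ε, so |4/z + 2/3| < ε.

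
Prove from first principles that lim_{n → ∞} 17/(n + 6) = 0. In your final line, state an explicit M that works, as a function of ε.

M = 17/ε

Suppose ε > 0. For n ≥ 1, |17/(n + 6) − 0| = 17/(n + 6) ≤ 17/n.
We need 17/n < ε, i.e. n > 17/ε.
Take M = 17/ε. If n > M then |17/(n + 6)| ≤ 17/n < ε.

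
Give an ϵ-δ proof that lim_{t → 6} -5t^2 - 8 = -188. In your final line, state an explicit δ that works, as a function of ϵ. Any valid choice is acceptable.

Fix ϵ > 0. We want δ > 0 such that 0 < |t − 6| < δ implies |(-5t^2 - 8) + 188| < ϵ.
(-5t^2 - 8) + 188 = -5t^2 + 180 = (t − 6)(-5t - 30).
So |(-5t^2 - 8) + 188| = |t − 6|·|-5t - 30|.
Assume first that |t − 6| < 1, so |t| < 7. Then |-5t - 30| ≤ 5·7 + 30 = 65.
Hence |(-5t^2 - 8) + 188| ≤ 65|t − 6| < ϵ provided |t − 6| < ϵ/65.
Take δ = min(1, ϵ/65). Then 0 < |t − 6| < δ gives both |t − 6| < 1 and |t − 6| < ϵ/65, so |(-5t^2 - 8) + 188| < ϵ.

δ = min(1, ϵ/65)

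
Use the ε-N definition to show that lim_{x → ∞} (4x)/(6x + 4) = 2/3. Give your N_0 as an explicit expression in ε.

Let ε > 0 be given. We seek N_0 > 0 such that x > N_0 implies |(4x)/(6x + 4) − (2/3)| < ε.
(4x)/(6x + 4) − (2/3) = (6(4x) − 4(6x + 4)) / (6(6x + 4)) = -16/(6(6x + 4)).
For x > 0 we have 6x + 4 > 6x, so |(4x)/(6x + 4) − (2/3)| = 16/(6(6x + 4)) < 16/(6·6x) = (4/9)/x.
Thus |(4x)/(6x + 4) − (2/3)| < ε whenever x > (4/9)/ε.
Take N_0 = (4/9)/ε. If x > N_0 then |(4x)/(6x + 4) − (2/3)| < (4/9)/x < ε.

N_0 = (4/9)/ε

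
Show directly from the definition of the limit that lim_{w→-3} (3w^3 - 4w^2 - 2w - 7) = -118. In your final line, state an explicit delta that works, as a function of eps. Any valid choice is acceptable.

delta = min(2, eps/177)

Suppose eps > 0. We want delta > 0 such that 0 < |w + 3| < delta implies |(3w^3 - 4w^2 - 2w - 7) + 118| < eps.
(3w^3 - 4w^2 - 2w - 7) + 118 = 3w^3 - 4w^2 - 2w + 111 = (w + 3)(3w^2 - 13w + 37).
So |(3w^3 - 4w^2 - 2w - 7) + 118| = |w + 3|·|3w^2 - 13w + 37|.
Require delta ≤ 2. Then |w + 3| < 2 gives |w| < 5, and by the triangle inequality |3w^2 - 13w + 37| ≤ 3·5^2 + 13·5 + 37 = 177.
Hence |(3w^3 - 4w^2 - 2w - 7) + 118| ≤ 177|w + 3| < eps provided |w + 3| < eps/177.
Choosing delta = min(2, eps/177) ensures both conditions, hence |(3w^3 - 4w^2 - 2w - 7) + 118| < eps.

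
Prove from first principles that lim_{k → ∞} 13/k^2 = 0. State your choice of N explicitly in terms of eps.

Let eps > 0 be given. For k ≥ 1, |13/k^2 − 0| = 13/k^2.
13/k^2 < eps ⇔ k^2 > 13/eps ⇔ k > (13/eps)^{1/2}.
Take N = (13/eps)^{1/2}. Then k > N implies 13/k^2 < eps.

N = (13/eps)^{1/2}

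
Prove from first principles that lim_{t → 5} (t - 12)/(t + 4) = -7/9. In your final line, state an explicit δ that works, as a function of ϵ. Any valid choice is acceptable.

δ = min(9/2, (81/32)ϵ)

Let ϵ > 0. We want δ > 0 with 0 < |t − 5| < δ ⇒ |(t - 12)/(t + 4) + 7/9| < ϵ.
Combining over a common denominator, (t - 12)/(t + 4) + 7/9 = [(t - 12)·9 − (-7)·(t + 4)] / [9·(t + 4)] = 16(t − 5) / (9(t + 4)).
So |(t - 12)/(t + 4) + 7/9| = 16|t − 5| / (9·|t + 4|).
Restrict δ ≤ 9/2. Then |t − 5| < 9/2 gives |t + 4| = |(t − 5) + 9| ≥ 9 − 9/2 = 9/2.
Hence |(t - 12)/(t + 4) + 7/9| < 16|t − 5|/(9·(9/2)) = (32/81)|t − 5|, which is < ϵ once |t − 5| < (81/32)ϵ.
Take δ = min(9/2, (81/32)ϵ). Then 0 < |t − 5| < δ forces both bounds, so |(t - 12)/(t + 4) + 7/9| < ϵ.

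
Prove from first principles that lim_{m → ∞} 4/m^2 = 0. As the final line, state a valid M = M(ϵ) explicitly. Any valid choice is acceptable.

M = (4/ϵ)^{1/2}

Suppose ϵ > 0. For m ≥ 1, |4/m^2 − 0| = 4/m^2.
4/m^2 < ϵ ⇔ m^2 > 4/ϵ ⇔ m > (4/ϵ)^{1/2}.
Take M = (4/ϵ)^{1/2}. Then m > M implies 4/m^2 < ϵ.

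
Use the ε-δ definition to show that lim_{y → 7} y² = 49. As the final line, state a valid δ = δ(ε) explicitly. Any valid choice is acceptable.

δ = min(1, ε/15)

Let ε > 0 be given. We seek δ > 0 with 0 < |y − 7| < δ ⇒ |y² − 49| < ε.
Factor: y² − 49 = (y − 7)(y + 7), so |y² − 49| = |y − 7|·|y + 7|.
Restrict δ ≤ 1. Then |y − 7| < 1 gives |y| < 8, so by the triangle inequality |y + 7| ≤ 8 + 7 = 15.
Hence |y² − 49| ≤ 15|y − 7|, which is < ε once |y − 7| < ε/15.
Take δ = min(1, ε/15). If 0 < |y − 7| < δ then both bounds hold and |y² − 49| ≤ 15|y − 7| < 15·(ε/15) = ε.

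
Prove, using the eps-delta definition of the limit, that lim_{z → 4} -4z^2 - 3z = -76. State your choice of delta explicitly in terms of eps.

delta = min(1, eps/39)

Let eps > 0. We want delta > 0 such that 0 < |z − 4| < delta implies |(-4z^2 - 3z) + 76| < eps.
(-4z^2 - 3z) + 76 = -4z^2 - 3z + 76 = (z − 4)(-4z - 19).
So |(-4z^2 - 3z) + 76| = |z − 4|·|-4z - 19|.
Require delta ≤ 1. Then |z − 4| < 1 gives |z| < 5, and by the triangle inequality |-4z - 19| ≤ 4·5 + 19 = 39.
Hence |(-4z^2 - 3z) + 76| ≤ 39|z − 4| < eps provided |z − 4| < eps/39.
Choosing delta = min(1, eps/39) ensures both conditions, hence |(-4z^2 - 3z) + 76| < eps.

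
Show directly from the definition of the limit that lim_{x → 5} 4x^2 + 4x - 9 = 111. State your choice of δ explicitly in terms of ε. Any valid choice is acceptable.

Suppose ε > 0. We want δ > 0 such that 0 < |x − 5| < δ implies |(4x^2 + 4x - 9) − 111| < ε.
(4x^2 + 4x - 9) − 111 = 4x^2 + 4x - 120 = (x − 5)(4x + 24).
So |(4x^2 + 4x - 9) − 111| = |x − 5|·|4x + 24|.
Require δ ≤ 1. Then |x − 5| < 1 gives |x| < 6, and by the triangle inequality |4x + 24| ≤ 4·6 + 24 = 48.
Hence |(4x^2 + 4x - 9) − 111| ≤ 48|x − 5| < ε provided |x − 5| < ε/48.
Choosing δ = min(1, ε/48) ensures both conditions, hence |(4x^2 + 4x - 9) − 111| < ε.

δ = min(1, ε/48)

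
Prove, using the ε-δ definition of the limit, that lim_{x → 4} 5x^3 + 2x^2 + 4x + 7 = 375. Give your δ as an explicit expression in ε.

δ = min(1, ε/327)

Fix ε > 0. We want δ > 0 such that 0 < |x − 4| < δ implies |(5x^3 + 2x^2 + 4x + 7) − 375| < ε.
(5x^3 + 2x^2 + 4x + 7) − 375 = 5x^3 + 2x^2 + 4x - 368 = (x − 4)(5x^2 + 22x + 92).
So |(5x^3 + 2x^2 + 4x + 7) − 375| = |x − 4|·|5x^2 + 22x + 92|.
Assume first that |x − 4| < 1, so |x| < 5. Then |5x^2 + 22x + 92| ≤ 5·5^2 + 22·5 + 92 = 327.
Hence |(5x^3 + 2x^2 + 4x + 7) − 375| ≤ 327|x − 4| < ε provided |x − 4| < ε/327.
Take δ = min(1, ε/327). Then 0 < |x − 4| < δ gives both |x − 4| < 1 and |x − 4| < ε/327, so |(5x^3 + 2x^2 + 4x + 7) − 375| < ε.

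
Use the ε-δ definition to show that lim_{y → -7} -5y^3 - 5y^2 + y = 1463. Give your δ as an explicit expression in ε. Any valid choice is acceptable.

Suppose ε > 0. We want δ > 0 such that 0 < |y + 7| < δ implies |(-5y^3 - 5y^2 + y) − 1463| < ε.
(-5y^3 - 5y^2 + y) − 1463 = -5y^3 - 5y^2 + y - 1463 = (y + 7)(-5y^2 + 30y - 209).
So |(-5y^3 - 5y^2 + y) − 1463| = |y + 7|·|-5y^2 + 30y - 209|.
Require δ ≤ 1. Then |y + 7| < 1 gives |y| < 8, and by the triangle inequality |-5y^2 + 30y - 209| ≤ 5·8^2 + 30·8 + 209 = 769.
Hence |(-5y^3 - 5y^2 + y) − 1463| ≤ 769|y + 7| < ε provided |y + 7| < ε/769.
Choosing δ = min(1, ε/769) ensures both conditions, hence |(-5y^3 - 5y^2 + y) − 1463| < ε.

δ = min(1, ε/769)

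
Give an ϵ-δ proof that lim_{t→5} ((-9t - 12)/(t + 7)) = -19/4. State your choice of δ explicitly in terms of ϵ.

δ = min(6, (24/17)ϵ)

Fix ϵ > 0. We want δ > 0 with 0 < |t − 5| < δ ⇒ |(-9t - 12)/(t + 7) + 19/4| < ϵ.
Combining over a common denominator, (-9t - 12)/(t + 7) + 19/4 = [(-9t - 12)·12 − (-57)·(t + 7)] / [12·(t + 7)] = -51(t − 5) / (12(t + 7)).
So |(-9t - 12)/(t + 7) + 19/4| = 51|t − 5| / (12·|t + 7|).
Restrict δ ≤ 6. Then |t − 5| < 6 gives |t + 7| = |(t − 5) + 12| ≥ 12 − 6 = 6.
Hence |(-9t - 12)/(t + 7) + 19/4| < 51|t − 5|/(12·6) = (17/24)|t − 5|, which is < ϵ once |t − 5| < (24/17)ϵ.
Take δ = min(6, (24/17)ϵ). Then 0 < |t − 5| < δ forces both bounds, so |(-9t - 12)/(t + 7) + 19/4| < ϵ.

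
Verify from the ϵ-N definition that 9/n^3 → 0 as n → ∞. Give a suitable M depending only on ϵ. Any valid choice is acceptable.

M = (9/ϵ)^{1/3}

Fix ϵ > 0. For n ≥ 1, |9/n^3 − 0| = 9/n^3.
9/n^3 < ϵ ⇔ n^3 > 9/ϵ ⇔ n > (9/ϵ)^{1/3}.
Take M = (9/ϵ)^{1/3}. Then n > M implies 9/n^3 < ϵ.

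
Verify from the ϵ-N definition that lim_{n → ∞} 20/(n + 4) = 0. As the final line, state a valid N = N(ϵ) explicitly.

Let ϵ > 0. For n ≥ 1, |20/(n + 4) − 0| = 20/(n + 4) ≤ 20/n.
We need 20/n < ϵ, i.e. n > 20/ϵ.
Take N = 20/ϵ. If n > N then |20/(n + 4)| ≤ 20/n < ϵ.

N = 20/ϵ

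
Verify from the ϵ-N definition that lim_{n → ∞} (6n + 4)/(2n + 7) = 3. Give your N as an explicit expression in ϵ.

N = (17/2)/ϵ

Suppose ϵ > 0. For n ≥ 1, |(6n + 4)/(2n + 7) − 3| = |-34|/(2(2n + 7)) = 34/(2(2n + 7)).
Since 2n + 7 ≥ 2n for n ≥ 1, this is ≤ 34/(2·2n) = (17/2)/n.
So |(6n + 4)/(2n + 7) − 3| < ϵ whenever n > (17/2)/ϵ.
Take N = (17/2)/ϵ. If n > N then |(6n + 4)/(2n + 7) − 3| ≤ (17/2)/n < ϵ.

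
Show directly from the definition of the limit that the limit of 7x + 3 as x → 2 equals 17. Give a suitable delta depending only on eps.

delta = eps/7

Fix eps > 0. We need delta > 0 so that 0 < |x − 2| < delta implies |(7x + 3) − 17| < eps.
Since (7x + 3) − 17 = 7(x − 2), we have |(7x + 3) − 17| = 7|x − 2|.
Thus it suffices that |x − 2| < eps/7.
Choosing delta = eps/7 gives |(7x + 3) − 17| = 7|x − 2| < eps whenever |x − 2| < delta.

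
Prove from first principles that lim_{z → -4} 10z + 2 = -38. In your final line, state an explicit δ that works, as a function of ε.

δ = ε/10

Let ε > 0 be given. We need δ > 0 so that 0 < |z + 4| < δ implies |(10z + 2) + 38| < ε.
|(10z + 2) + 38| = |10z + 40| = 10|z + 4|.
So 10|z + 4| < ε exactly when |z + 4| < ε/10.
Choosing δ = ε/10 gives |(10z + 2) + 38| = 10|z + 4| < ε whenever |z + 4| < δ.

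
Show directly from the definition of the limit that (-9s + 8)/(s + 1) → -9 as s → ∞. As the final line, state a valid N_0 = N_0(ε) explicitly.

N_0 = 17/ε

Fix ε > 0. We seek N_0 > 0 such that s > N_0 implies |(-9s + 8)/(s + 1) + 9| < ε.
(-9s + 8)/(s + 1) + 9 = ((-9s + 8) − (-9)(s + 1)) / ((s + 1)) = 17/((s + 1)).
For s > 0 we have s + 1 > s, so |(-9s + 8)/(s + 1) + 9| = 17/((s + 1)) < 17/(s) = 17/s.
Thus |(-9s + 8)/(s + 1) + 9| < ε whenever s > 17/ε.
Take N_0 = 17/ε. If s > N_0 then |(-9s + 8)/(s + 1) + 9| < 17/s < ε.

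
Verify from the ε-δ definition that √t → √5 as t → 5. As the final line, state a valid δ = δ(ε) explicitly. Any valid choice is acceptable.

δ = min(5, √5·ε)

Let ε > 0. We want δ > 0 such that 0 < |t − 5| < δ implies |√t − √5| < ε.
Rationalise: √t − √5 = (t − 5)/(√t + √5), so |√t − √5| = |t − 5|/(√t + √5).
Restrict δ ≤ 5 so that |t − 5| < 5 forces t > 0, and then √t + √5 > √5.
Hence |√t − √5| < |t − 5|/√5, which is < ε once |t − 5| < √5·ε.
Take δ = min(5, √5·ε). If 0 < |t − 5| < δ then t > 0 and |√t − √5| < |t − 5|/√5 < ε.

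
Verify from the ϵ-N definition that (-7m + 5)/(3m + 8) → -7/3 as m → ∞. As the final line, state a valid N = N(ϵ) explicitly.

N = (71/9)/ϵ

Let ϵ > 0. For m ≥ 1, |(-7m + 5)/(3m + 8) + 7/3| = |71|/(3(3m + 8)) = 71/(3(3m + 8)).
Since 3m + 8 ≥ 3m for m ≥ 1, this is ≤ 71/(3·3m) = (71/9)/m.
So |(-7m + 5)/(3m + 8) + 7/3| < ϵ whenever m > (71/9)/ϵ.
Take N = (71/9)/ϵ. If m > N then |(-7m + 5)/(3m + 8) + 7/3| ≤ (71/9)/m < ϵ.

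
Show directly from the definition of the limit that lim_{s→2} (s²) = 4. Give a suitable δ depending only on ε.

Suppose ε > 0. We seek δ > 0 with 0 < |s − 2| < δ ⇒ |s² − 4| < ε.
Factor: s² − 4 = (s − 2)(s + 2), so |s² − 4| = |s − 2|·|s + 2|.
Impose δ ≤ 1 so that |s| < 3; then |s + 2| ≤ 5.
Hence |s² − 4| ≤ 5|s − 2|, which is < ε once |s − 2| < ε/5.
Take δ = min(1, ε/5). If 0 < |s − 2| < δ then both bounds hold and |s² − 4| ≤ 5|s − 2| < 5·(ε/5) = ε.

δ = min(1, ε/5)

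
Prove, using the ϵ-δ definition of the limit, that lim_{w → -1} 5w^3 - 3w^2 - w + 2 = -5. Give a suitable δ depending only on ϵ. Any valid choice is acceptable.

Fix ϵ > 0. We want δ > 0 such that 0 < |w + 1| < δ implies |(5w^3 - 3w^2 - w + 2) + 5| < ϵ.
(5w^3 - 3w^2 - w + 2) + 5 = 5w^3 - 3w^2 - w + 7 = (w + 1)(5w^2 - 8w + 7).
So |(5w^3 - 3w^2 - w + 2) + 5| = |w + 1|·|5w^2 - 8w + 7|.
Require δ ≤ 2. Then |w + 1| < 2 gives |w| < 3, and by the triangle inequality |5w^2 - 8w + 7| ≤ 5·3^2 + 8·3 + 7 = 76.
Hence |(5w^3 - 3w^2 - w + 2) + 5| ≤ 76|w + 1| < ϵ provided |w + 1| < ϵ/76.
Take δ = min(2, ϵ/76). Then 0 < |w + 1| < δ gives both |w + 1| < 2 and |w + 1| < ϵ/76, so |(5w^3 - 3w^2 - w + 2) + 5| < ϵ.

δ = min(2, ϵ/76)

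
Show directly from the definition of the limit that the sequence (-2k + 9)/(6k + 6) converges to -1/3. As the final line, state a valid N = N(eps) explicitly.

Suppose eps > 0. For k ≥ 1, |(-2k + 9)/(6k + 6) + 1/3| = |66|/(6(6k + 6)) = 66/(6(6k + 6)).
Since 6k + 6 ≥ 6k for k ≥ 1, this is ≤ 66/(6·6k) = (11/6)/k.
So |(-2k + 9)/(6k + 6) + 1/3| < eps whenever k > (11/6)/eps.
Take N = (11/6)/eps. If k > N then |(-2k + 9)/(6k + 6) + 1/3| ≤ (11/6)/k < eps.

N = (11/6)/eps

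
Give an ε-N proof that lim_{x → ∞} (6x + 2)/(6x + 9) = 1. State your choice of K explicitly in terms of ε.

K = (7/6)/ε

Fix ε > 0. We seek K > 0 such that x > K implies |(6x + 2)/(6x + 9) − 1| < ε.
(6x + 2)/(6x + 9) − 1 = (6(6x + 2) − 6(6x + 9)) / (6(6x + 9)) = -42/(6(6x + 9)).
For x > 0 we have 6x + 9 > 6x, so |(6x + 2)/(6x + 9) − 1| = 42/(6(6x + 9)) < 42/(6·6x) = (7/6)/x.
Thus |(6x + 2)/(6x + 9) − 1| < ε whenever x > (7/6)/ε.
Take K = (7/6)/ε. If x > K then |(6x + 2)/(6x + 9) − 1| < (7/6)/x < ε.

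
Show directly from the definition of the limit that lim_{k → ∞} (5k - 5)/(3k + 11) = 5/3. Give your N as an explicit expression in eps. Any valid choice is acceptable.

Fix eps > 0. For k ≥ 1, |(5k - 5)/(3k + 11) − (5/3)| = |-70|/(3(3k + 11)) = 70/(3(3k + 11)).
Since 3k + 11 ≥ 3k for k ≥ 1, this is ≤ 70/(3·3k) = (70/9)/k.
So |(5k - 5)/(3k + 11) − (5/3)| < eps whenever k > (70/9)/eps.
Take N = (70/9)/eps. If k > N then |(5k - 5)/(3k + 11) − (5/3)| ≤ (70/9)/k < eps.

N = (70/9)/eps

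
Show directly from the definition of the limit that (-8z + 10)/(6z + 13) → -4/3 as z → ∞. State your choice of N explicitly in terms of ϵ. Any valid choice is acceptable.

Fix ϵ > 0. We seek N > 0 such that z > N implies |(-8z + 10)/(6z + 13) + 4/3| < ϵ.
(-8z + 10)/(6z + 13) + 4/3 = (6(-8z + 10) − (-8)(6z + 13)) / (6(6z + 13)) = 164/(6(6z + 13)).
For z > 0 we have 6z + 13 > 6z, so |(-8z + 10)/(6z + 13) + 4/3| = 164/(6(6z + 13)) < 164/(6·6z) = (41/9)/z.
Thus |(-8z + 10)/(6z + 13) + 4/3| < ϵ whenever z > (41/9)/ϵ.
Take N = (41/9)/ϵ. If z > N then |(-8z + 10)/(6z + 13) + 4/3| < (41/9)/z < ϵ.

N = (41/9)/ϵ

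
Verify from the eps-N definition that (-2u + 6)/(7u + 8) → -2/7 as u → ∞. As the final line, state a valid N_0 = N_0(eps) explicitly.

N_0 = (58/49)/eps

Fix eps > 0. We seek N_0 > 0 such that u > N_0 implies |(-2u + 6)/(7u + 8) + 2/7| < eps.
(-2u + 6)/(7u + 8) + 2/7 = (7(-2u + 6) − (-2)(7u + 8)) / (7(7u + 8)) = 58/(7(7u + 8)).
For u > 0 we have 7u + 8 > 7u, so |(-2u + 6)/(7u + 8) + 2/7| = 58/(7(7u + 8)) < 58/(7·7u) = (58/49)/u.
Thus |(-2u + 6)/(7u + 8) + 2/7| < eps whenever u > (58/49)/eps.
Take N_0 = (58/49)/eps. If u > N_0 then |(-2u + 6)/(7u + 8) + 2/7| < (58/49)/u < eps.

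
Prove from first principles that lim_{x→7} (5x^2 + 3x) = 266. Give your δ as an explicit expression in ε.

δ = min(1, ε/78)

Fix ε > 0. We want δ > 0 such that 0 < |x − 7| < δ implies |(5x^2 + 3x) − 266| < ε.
(5x^2 + 3x) − 266 = 5x^2 + 3x - 266 = (x − 7)(5x + 38).
So |(5x^2 + 3x) − 266| = |x − 7|·|5x + 38|.
Require δ ≤ 1. Then |x − 7| < 1 gives |x| < 8, and by the triangle inequality |5x + 38| ≤ 5·8 + 38 = 78.
Hence |(5x^2 + 3x) − 266| ≤ 78|x − 7| < ε provided |x − 7| < ε/78.
Choosing δ = min(1, ε/78) ensures both conditions, hence |(5x^2 + 3x) − 266| < ε.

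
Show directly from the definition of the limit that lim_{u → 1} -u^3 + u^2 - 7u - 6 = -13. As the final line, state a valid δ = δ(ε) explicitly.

δ = min(1, ε/11)

Let ε > 0. We want δ > 0 such that 0 < |u − 1| < δ implies |(-u^3 + u^2 - 7u - 6) + 13| < ε.
(-u^3 + u^2 - 7u - 6) + 13 = -u^3 + u^2 - 7u + 7 = (u − 1)(-u^2 - 7).
So |(-u^3 + u^2 - 7u - 6) + 13| = |u − 1|·|-u^2 - 7|.
Assume first that |u − 1| < 1, so |u| < 2. Then |-u^2 - 7| ≤ 2^2 + 7 = 11.
Hence |(-u^3 + u^2 - 7u - 6) + 13| ≤ 11|u − 1| < ε provided |u − 1| < ε/11.
Take δ = min(1, ε/11). Then 0 < |u − 1| < δ gives both |u − 1| < 1 and |u − 1| < ε/11, so |(-u^3 + u^2 - 7u - 6) + 13| < ε.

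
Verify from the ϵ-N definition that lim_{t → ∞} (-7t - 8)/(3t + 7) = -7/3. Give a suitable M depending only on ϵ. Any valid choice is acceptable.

Let ϵ > 0 be given. We seek M > 0 such that t > M implies |(-7t - 8)/(3t + 7) + 7/3| < ϵ.
(-7t - 8)/(3t + 7) + 7/3 = (3(-7t - 8) − (-7)(3t + 7)) / (3(3t + 7)) = 25/(3(3t + 7)).
For t > 0 we have 3t + 7 > 3t, so |(-7t - 8)/(3t + 7) + 7/3| = 25/(3(3t + 7)) < 25/(3·3t) = (25/9)/t.
Thus |(-7t - 8)/(3t + 7) + 7/3| < ϵ whenever t > (25/9)/ϵ.
Take M = (25/9)/ϵ. If t > M then |(-7t - 8)/(3t + 7) + 7/3| < (25/9)/t < ϵ.

M = (25/9)/ϵ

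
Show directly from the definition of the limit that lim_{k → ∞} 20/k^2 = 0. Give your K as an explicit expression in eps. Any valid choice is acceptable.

Let eps > 0. For k ≥ 1, |20/k^2 − 0| = 20/k^2.
20/k^2 < eps ⇔ k^2 > 20/eps ⇔ k > (20/eps)^{1/2}.
Take K = (20/eps)^{1/2}. Then k > K implies 20/k^2 < eps.

K = (20/eps)^{1/2}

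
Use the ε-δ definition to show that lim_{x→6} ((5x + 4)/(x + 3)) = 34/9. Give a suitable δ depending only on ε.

δ = min(9/2, (81/22)ε)

Let ε > 0. We want δ > 0 with 0 < |x − 6| < δ ⇒ |(5x + 4)/(x + 3) − (34/9)| < ε.
Combining over a common denominator, (5x + 4)/(x + 3) − (34/9) = [(5x + 4)·9 − 34·(x + 3)] / [9·(x + 3)] = 11(x − 6) / (9(x + 3)).
So |(5x + 4)/(x + 3) − (34/9)| = 11|x − 6| / (9·|x + 3|).
Require δ ≤ 9/2, so |x + 3| ≥ |9| − |x − 6| > 9 − 9/2 = 9/2.
Hence |(5x + 4)/(x + 3) − (34/9)| < 11|x − 6|/(9·(9/2)) = (22/81)|x − 6|, which is < ε once |x − 6| < (81/22)ε.
Take δ = min(9/2, (81/22)ε). Then 0 < |x − 6| < δ forces both bounds, so |(5x + 4)/(x + 3) − (34/9)| < ε.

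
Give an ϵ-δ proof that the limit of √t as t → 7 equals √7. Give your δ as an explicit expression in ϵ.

Fix ϵ > 0. We want δ > 0 such that 0 < |t − 7| < δ implies |√t − √7| < ϵ.
Rationalise: √t − √7 = (t − 7)/(√t + √7), so |√t − √7| = |t − 7|/(√t + √7).
Restrict δ ≤ 7 so that |t − 7| < 7 forces t > 0, and then √t + √7 > √7.
Hence |√t − √7| < |t − 7|/√7, which is < ϵ once |t − 7| < √7·ϵ.
Take δ = min(7, √7·ϵ). If 0 < |t − 7| < δ then t > 0 and |√t − √7| < |t − 7|/√7 < ϵ.

δ = min(7, √7·ϵ)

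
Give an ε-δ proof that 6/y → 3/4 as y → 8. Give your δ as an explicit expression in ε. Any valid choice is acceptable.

δ = min(4, (16/3)ε)

Let ε > 0 be given. We seek δ > 0 such that 0 < |y − 8| < δ implies |6/y − (3/4)| < ε.
|6/y − (3/4)| = 6·|8 − y|/(8·|y|) = 6|y − 8|/(8|y|).
Restrict δ ≤ 4. Then |y − 8| < 4 gives |y| > 4, so 8|y| > 32.
Then |6/y − (3/4)| < 6|y − 8|/32, which is < ε when |y − 8| < (16/3)ε.
Take δ = min(4, (16/3)ε). Then 0 < |y − 8| < δ gives both |y − 8| < 4 and |y − 8| < (16/3)ε, so |6/y − (3/4)| < ε.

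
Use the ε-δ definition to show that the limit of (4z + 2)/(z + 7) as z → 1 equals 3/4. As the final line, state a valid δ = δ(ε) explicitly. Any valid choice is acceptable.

δ = min(4, (16/13)ε)

Suppose ε > 0. We want δ > 0 with 0 < |z − 1| < δ ⇒ |(4z + 2)/(z + 7) − (3/4)| < ε.
Combining over a common denominator, (4z + 2)/(z + 7) − (3/4) = [(4z + 2)·8 − 6·(z + 7)] / [8·(z + 7)] = 26(z − 1) / (8(z + 7)).
So |(4z + 2)/(z + 7) − (3/4)| = 26|z − 1| / (8·|z + 7|).
Require δ ≤ 4, so |z + 7| ≥ |8| − |z − 1| > 8 − 4 = 4.
Hence |(4z + 2)/(z + 7) − (3/4)| < 26|z − 1|/(8·4) = (13/16)|z − 1|, which is < ε once |z − 1| < (16/13)ε.
Take δ = min(4, (16/13)ε). Then 0 < |z − 1| < δ forces both bounds, so |(4z + 2)/(z + 7) − (3/4)| < ε.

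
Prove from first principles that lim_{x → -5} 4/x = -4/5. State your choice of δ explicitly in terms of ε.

δ = min(5/2, (25/8)ε)

Let ε > 0. We seek δ > 0 such that 0 < |x + 5| < δ implies |4/x + 4/5| < ε.
|4/x + 4/5| = 4·|-5 − x|/(5·|x|) = 4|x + 5|/(5|x|).
Restrict δ ≤ 5/2. Then |x + 5| < 5/2 gives |x| > 5/2, so 5|x| > 25/2.
Then |4/x + 4/5| < 4|x + 5|/(25/2), which is < ε when |x + 5| < (25/8)ε.
Take δ = min(5/2, (25/8)ε). Then 0 < |x + 5| < δ gives both |x + 5| < 5/2 and |x + 5| < (25/8)ε, so |4/x + 4/5| < ε.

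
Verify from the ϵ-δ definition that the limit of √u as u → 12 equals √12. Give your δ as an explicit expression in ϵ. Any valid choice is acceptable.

δ = min(12, √12·ϵ)

Suppose ϵ > 0. We want δ > 0 such that 0 < |u − 12| < δ implies |√u − √12| < ϵ.
Multiplying by the conjugate, |√u − √12| = |u − 12|/(√u + √12).
Restrict δ ≤ 12 so that |u − 12| < 12 forces u > 0, and then √u + √12 > √12.
Hence |√u − √12| < |u − 12|/√12, which is < ϵ once |u − 12| < √12·ϵ.
Take δ = min(12, √12·ϵ). If 0 < |u − 12| < δ then u > 0 and |√u − √12| < |u − 12|/√12 < ϵ.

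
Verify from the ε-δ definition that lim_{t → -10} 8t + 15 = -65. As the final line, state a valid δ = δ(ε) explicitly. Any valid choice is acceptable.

δ = ε/8

Let ε > 0. We need δ > 0 so that 0 < |t + 10| < δ implies |(8t + 15) + 65| < ε.
|(8t + 15) + 65| = |8t + 80| = 8|t + 10|.
Thus it suffices that |t + 10| < ε/8.
Choosing δ = ε/8 gives |(8t + 15) + 65| = 8|t + 10| < ε whenever |t + 10| < δ.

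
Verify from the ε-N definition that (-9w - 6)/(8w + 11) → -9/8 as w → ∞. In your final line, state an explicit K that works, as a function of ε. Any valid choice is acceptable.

K = (51/64)/ε

Suppose ε > 0. We seek K > 0 such that w > K implies |(-9w - 6)/(8w + 11) + 9/8| < ε.
(-9w - 6)/(8w + 11) + 9/8 = (8(-9w - 6) − (-9)(8w + 11)) / (8(8w + 11)) = 51/(8(8w + 11)).
For w > 0 we have 8w + 11 > 8w, so |(-9w - 6)/(8w + 11) + 9/8| = 51/(8(8w + 11)) < 51/(8·8w) = (51/64)/w.
Thus |(-9w - 6)/(8w + 11) + 9/8| < ε whenever w > (51/64)/ε.
Take K = (51/64)/ε. If w > K then |(-9w - 6)/(8w + 11) + 9/8| < (51/64)/w < ε.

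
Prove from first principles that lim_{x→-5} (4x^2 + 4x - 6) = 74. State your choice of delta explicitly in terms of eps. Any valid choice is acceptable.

delta = min(1, eps/40)

Fix eps > 0. We want delta > 0 such that 0 < |x + 5| < delta implies |(4x^2 + 4x - 6) − 74| < eps.
(4x^2 + 4x - 6) − 74 = 4x^2 + 4x - 80 = (x + 5)(4x - 16).
So |(4x^2 + 4x - 6) − 74| = |x + 5|·|4x - 16|.
Require delta ≤ 1. Then |x + 5| < 1 gives |x| < 6, and by the triangle inequality |4x - 16| ≤ 4·6 + 16 = 40.
Hence |(4x^2 + 4x - 6) − 74| ≤ 40|x + 5| < eps provided |x + 5| < eps/40.
Choosing delta = min(1, eps/40) ensures both conditions, hence |(4x^2 + 4x - 6) − 74| < eps.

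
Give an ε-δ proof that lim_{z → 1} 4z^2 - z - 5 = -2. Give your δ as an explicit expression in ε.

Fix ε > 0. We want δ > 0 such that 0 < |z − 1| < δ implies |(4z^2 - z - 5) + 2| < ε.
(4z^2 - z - 5) + 2 = 4z^2 - z - 3 = (z − 1)(4z + 3).
So |(4z^2 - z - 5) + 2| = |z − 1|·|4z + 3|.
Require δ ≤ 1. Then |z − 1| < 1 gives |z| < 2, and by the triangle inequality |4z + 3| ≤ 4·2 + 3 = 11.
Hence |(4z^2 - z - 5) + 2| ≤ 11|z − 1| < ε provided |z − 1| < ε/11.
Choosing δ = min(1, ε/11) ensures both conditions, hence |(4z^2 - z - 5) + 2| < ε.

δ = min(1, ε/11)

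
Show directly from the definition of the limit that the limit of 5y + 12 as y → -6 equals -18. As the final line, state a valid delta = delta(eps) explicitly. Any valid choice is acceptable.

delta = eps/5

Let eps > 0 be given. We need delta > 0 so that 0 < |y + 6| < delta implies |(5y + 12) + 18| < eps.
Since (5y + 12) + 18 = 5(y + 6), we have |(5y + 12) + 18| = 5|y + 6|.
Thus it suffices that |y + 6| < eps/5.
Take delta = eps/5. If 0 < |y + 6| < delta then |(5y + 12) + 18| = 5|y + 6| < 5·(eps/5) = eps.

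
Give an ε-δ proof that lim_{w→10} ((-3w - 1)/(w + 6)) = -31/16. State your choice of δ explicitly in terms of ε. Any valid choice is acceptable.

Suppose ε > 0. We want δ > 0 with 0 < |w − 10| < δ ⇒ |(-3w - 1)/(w + 6) + 31/16| < ε.
Combining over a common denominator, (-3w - 1)/(w + 6) + 31/16 = [(-3w - 1)·16 − (-31)·(w + 6)] / [16·(w + 6)] = -17(w − 10) / (16(w + 6)).
So |(-3w - 1)/(w + 6) + 31/16| = 17|w − 10| / (16·|w + 6|).
Require δ ≤ 8, so |w + 6| ≥ |16| − |w − 10| > 16 − 8 = 8.
Hence |(-3w - 1)/(w + 6) + 31/16| < 17|w − 10|/(16·8) = (17/128)|w − 10|, which is < ε once |w − 10| < (128/17)ε.
Take δ = min(8, (128/17)ε). Then 0 < |w − 10| < δ forces both bounds, so |(-3w - 1)/(w + 6) + 31/16| < ε.

δ = min(8, (128/17)ε)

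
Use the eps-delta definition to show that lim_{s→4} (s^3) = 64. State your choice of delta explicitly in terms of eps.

Suppose eps > 0. We seek delta > 0 with 0 < |s − 4| < delta ⇒ |s^3 − 64| < eps.
Factor: s^3 − 64 = (s − 4)(s^2 + 4s + 16), so |s^3 − 64| = |s − 4|·|s^2 + 4s + 16|.
Impose delta ≤ 1 so that |s| < 5; then |s^2 + 4s + 16| ≤ 61.
Hence |s^3 − 64| ≤ 61|s − 4|, which is < eps once |s − 4| < eps/61.
Take delta = min(1, eps/61). If 0 < |s − 4| < delta then both bounds hold and |s^3 − 64| ≤ 61|s − 4| < 61·(eps/61) = eps.

delta = min(1, eps/61)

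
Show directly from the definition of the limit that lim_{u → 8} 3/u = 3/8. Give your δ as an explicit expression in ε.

δ = min(4, (32/3)ε)

Let ε > 0. We seek δ > 0 such that 0 < |u − 8| < δ implies |3/u − (3/8)| < ε.
|3/u − (3/8)| = 3·|8 − u|/(8·|u|) = 3|u − 8|/(8|u|).
Restrict δ ≤ 4. Then |u − 8| < 4 gives |u| > 4, so 8|u| > 32.
Then |3/u − (3/8)| < 3|u − 8|/32, which is < ε when |u − 8| < (32/3)ε.
Take δ = min(4, (32/3)ε). Then 0 < |u − 8| < δ gives both |u − 8| < 4 and |u − 8| < (32/3)ε, so |3/u − (3/8)| < ε.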